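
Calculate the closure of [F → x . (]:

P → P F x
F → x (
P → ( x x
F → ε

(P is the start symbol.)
{ [F → x . (] }

To compute CLOSURE, for each item [A → α.Bβ] where B is a non-terminal, add [B → .γ] for all productions B → γ; repeat for the newly added items until nothing changes.

Start with: [F → x . (]
The dot precedes the terminal '(', so nothing is added.

CLOSURE = { [F → x . (] }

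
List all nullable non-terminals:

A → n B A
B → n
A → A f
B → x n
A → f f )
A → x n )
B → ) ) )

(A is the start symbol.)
There are no ε-productions, so no non-terminal can derive ε.
No non-terminals are nullable.

Answer: None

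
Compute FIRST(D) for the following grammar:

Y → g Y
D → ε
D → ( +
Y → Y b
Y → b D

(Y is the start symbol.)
{ '(', ε }

To compute FIRST(D), examine every production with D on the left-hand side, reading each right-hand side left to right until a non-nullable symbol is reached.

From D → ε:
  - ε-production, so ε ∈ FIRST(D)
From D → ( +:
  - '(' is a terminal: add '(' and stop

Collecting: FIRST(D) = { '(', ε }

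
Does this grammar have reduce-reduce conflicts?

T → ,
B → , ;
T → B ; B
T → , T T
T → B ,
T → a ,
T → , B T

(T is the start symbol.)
Yes — I14: [T → , .] vs [T → B , .]

A reduce-reduce conflict occurs when an LR(0) state has two complete items [A → α .] and [B → β .] — both call for a reduction, and with no lookahead the parser cannot choose between them.

Augment with T' → T and build the canonical LR(0) collection (I0 = CLOSURE({[T' → . T]}), then GOTO on every symbol after a dot until no new states appear). It has 16 states:
  I0: { [B → . , ;], [T → . , B T], [T → . , T T], [T → . ,], [T → . B ,], [T → . B ; B], [T → . a ,], [T' → . T] }  — shift
  I1: { [B → , . ;], [B → . , ;], [T → , . B T], [T → , . T T], [T → , .], [T → . , B T], [T → . , T T], [T → . ,], [T → . B ,], [T → . B ; B], [T → . a ,] }  — shift, reduce
  I2: { [T → B . ,], [T → B . ; B] }  — shift
  I3: { [T' → T .] }  — accept
  I4: { [T → a . ,] }  — shift
  I5: { [T → a , .] }  — reduce
  I6: { [T → B , .] }  — reduce
  I7: { [B → . , ;], [T → B ; . B] }  — shift
  I8: { [B → , . ;] }  — shift
  I9: { [T → B ; B .] }  — reduce
  I10: { [B → , ; .] }  — reduce
  I11: { [B → . , ;], [T → , B . T], [T → . , B T], [T → . , T T], [T → . ,], [T → . B ,], [T → . B ; B], [T → . a ,], [T → B . ,], [T → B . ; B] }  — shift
  I12: { [B → . , ;], [T → , T . T], [T → . , B T], [T → . , T T], [T → . ,], [T → . B ,], [T → . B ; B], [T → . a ,] }  — shift
  I13: { [T → , T T .] }  — reduce
  I14: { [B → , . ;], [B → . , ;], [T → , . B T], [T → , . T T], [T → , .], [T → . , B T], [T → . , T T], [T → . ,], [T → . B ,], [T → . B ; B], [T → . a ,], [T → B , .] }  — shift, 2 reduces
  I15: { [T → , B T .] }  — reduce

I14 contains complete items [T → , .], [T → B , .] — reduce-reduce conflict.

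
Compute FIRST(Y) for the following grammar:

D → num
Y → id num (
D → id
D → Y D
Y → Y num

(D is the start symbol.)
From Y → id num (:
  - id is a terminal: add 'id' and stop
From Y → Y num:
  - Y is the symbol being defined: contributes nothing new
    Y is not nullable, so stop

Collecting: FIRST(Y) = { 'id' }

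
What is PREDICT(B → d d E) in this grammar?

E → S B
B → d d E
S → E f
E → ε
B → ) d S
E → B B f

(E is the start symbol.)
{ 'd' }

PREDICT(B → d d E) = (FIRST(RHS) \ {ε}) ∪ (FOLLOW(B) if ε ∈ FIRST(RHS), i.e. RHS ⇒* ε)
FIRST(d d E) = { 'd' }
ε ∉ FIRST(d d E), so FOLLOW(B) is not added.
PREDICT(B → d d E) = { 'd' }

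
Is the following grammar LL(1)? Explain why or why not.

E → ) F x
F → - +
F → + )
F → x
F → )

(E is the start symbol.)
Yes, the grammar is LL(1).

A grammar is LL(1) if for each non-terminal N with multiple productions, the predict sets of those productions are pairwise disjoint, where PREDICT(N → α) = (FIRST(α) \ {ε}) ∪ (FOLLOW(N) if α ⇒* ε).

For F:
  PREDICT(F → '-' '+') = { '-' }
  PREDICT(F → '+' ')') = { '+' }
  PREDICT(F → x) = { 'x' }
  PREDICT(F → ')') = { ')' }
E has a single production, so nothing to check there.

All predict sets are disjoint. The grammar IS LL(1).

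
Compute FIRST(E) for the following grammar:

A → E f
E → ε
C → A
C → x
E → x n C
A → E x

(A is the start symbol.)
To compute FIRST(E), examine every production with E on the left-hand side, reading each right-hand side left to right until a non-nullable symbol is reached.

From E → ε:
  - ε-production, so ε ∈ FIRST(E)
From E → x n C:
  - x is a terminal: add 'x' and stop

Collecting: FIRST(E) = { 'x', ε }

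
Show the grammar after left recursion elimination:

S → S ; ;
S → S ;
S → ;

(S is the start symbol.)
S is directly left-recursive. The standard transformation for
  A → A α₁ | ... | A α_m | β₁ | ... | β_n
is
  A  → β₁ A' | ... | β_n A'
  A' → α₁ A' | ... | α_m A' | ε

S → ; becomes S → ; S'
S → S ; ; becomes S' → ; ; S'
S → S ; becomes S' → ; S'
Add S' → ε

Resulting grammar:
S → ; S'
S' → ; ; S'
S' → ; S'
S' → ε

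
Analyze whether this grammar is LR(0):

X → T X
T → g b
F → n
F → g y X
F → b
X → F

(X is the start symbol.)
Yes, the grammar is LR(0)

A grammar is LR(0) if no state in the canonical LR(0) collection has:
  - both a shift item (dot before a terminal) and a complete item (shift-reduce conflict), or
  - two or more complete items (reduce-reduce conflict; the accept item [X' → X .] counts as a complete item here).

Augment with X' → X and build the canonical LR(0) collection (I0 = CLOSURE({[X' → . X]}), then GOTO on every symbol after a dot until no new states appear). It has 11 states:
  I0: { [F → . b], [F → . g y X], [F → . n], [T → . g b], [X → . F], [X → . T X], [X' → . X] }  — shift
  I1: { [X → F .] }  — reduce
  I2: { [F → . b], [F → . g y X], [F → . n], [T → . g b], [X → . F], [X → . T X], [X → T . X] }  — shift
  I3: { [X' → X .] }  — accept
  I4: { [F → b .] }  — reduce
  I5: { [F → g . y X], [T → g . b] }  — shift
  I6: { [F → n .] }  — reduce
  I7: { [T → g b .] }  — reduce
  I8: { [F → . b], [F → . g y X], [F → . n], [F → g y . X], [T → . g b], [X → . F], [X → . T X] }  — shift
  I9: { [F → g y X .] }  — reduce
  I10: { [X → T X .] }  — reduce

Every state is either a pure shift/goto state or contains exactly one complete item and nothing to shift — no conflicts. The grammar is LR(0).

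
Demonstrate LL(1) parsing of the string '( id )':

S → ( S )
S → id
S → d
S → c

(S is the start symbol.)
LL(1) parsing maintains a stack (initially the start symbol over $) and the input. At each step: if the stack top is a terminal, match it against the current input token; if it is a non-terminal N, replace it with the RHS of M[N, lookahead] (the unique production whose predict set contains the lookahead).

Stack is shown with the top on the left.

Stack    Input     Action
-------------------------
S $      ( id ) $  output S → ( S )
( S ) $  ( id ) $  match '('
S ) $    id ) $    output S → id
id ) $   id ) $    match 'id'
) $      ) $       match ')'
$        $         accept

The string is accepted.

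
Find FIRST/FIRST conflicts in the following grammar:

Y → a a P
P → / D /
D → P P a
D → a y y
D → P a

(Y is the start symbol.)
Yes. D → P P a / D → P a on { '/' }

A FIRST/FIRST conflict occurs when two productions N → α and N → β for the same non-terminal have FIRST(α) ∩ FIRST(β) ≠ ∅ (with ε ∈ FIRST of a nullable right-hand side, so two nullable alternatives also conflict).

FIRST sets of the non-terminals at (or reachable through a nullable prefix from) the front of some alternative:
  FIRST(P) = { '/' }

Productions for D:
  D → P P a: FIRST = { '/' }
  D → a y y: FIRST = { 'a' }
  D → P a: FIRST = { '/' }
Y, P have only one production, so no FIRST/FIRST conflict is possible there.

Conflict for D: D → P P a and D → P a
  Overlap: { '/' }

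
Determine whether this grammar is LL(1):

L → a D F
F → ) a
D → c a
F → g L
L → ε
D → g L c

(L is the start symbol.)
Yes, the grammar is LL(1).

Relevant sets:
  FOLLOW(L) = { $, 'c' }

For L:
  PREDICT(L → a D F) = { 'a' }
  PREDICT(L → ε) = { $, 'c' }
For F:
  PREDICT(F → ')' a) = { ')' }
  PREDICT(F → g L) = { 'g' }
For D:
  PREDICT(D → c a) = { 'c' }
  PREDICT(D → g L c) = { 'g' }

All predict sets are disjoint. The grammar IS LL(1).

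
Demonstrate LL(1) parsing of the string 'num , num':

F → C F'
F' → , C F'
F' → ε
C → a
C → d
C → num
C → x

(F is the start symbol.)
Stack is shown with the top on the left.

Stack     Input        Action
-----------------------------
F $       num , num $  output F → C F'
C F' $    num , num $  output C → num
num F' $  num , num $  match 'num'
F' $      , num $      output F' → , C F'
, C F' $  , num $      match ','
C F' $    num $        output C → num
num F' $  num $        match 'num'
F' $      $            output F' → ε
$         $            accept

The string is accepted.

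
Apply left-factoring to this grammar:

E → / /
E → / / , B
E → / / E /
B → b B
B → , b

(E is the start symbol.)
Left-factoring transforms A → αβ₁ | αβ₂ into A → αA' and A' → β₁ | β₂
(α is the longest common prefix among the alternatives). Repeat until
no nonterminal has two alternatives with a common prefix.

Round 1: E has alternatives sharing prefix '/ /'. Introduce E': E → / / E'
  Add: E' → ε
  Add: E' → , B
  Add: E' → E /

No remaining common prefixes — done.

Resulting grammar:
E → / / E'
E' → ε
E' → , B
E' → E /
B → b B
B → , b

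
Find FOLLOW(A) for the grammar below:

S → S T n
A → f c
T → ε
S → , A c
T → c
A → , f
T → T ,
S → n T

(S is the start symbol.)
{ 'c' }

In S → , A c: A is followed by c, add FIRST(c) \ {ε} = { 'c' }

Taking the union: FOLLOW(A) = { 'c' }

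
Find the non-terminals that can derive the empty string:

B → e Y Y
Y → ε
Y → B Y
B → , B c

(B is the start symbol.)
A non-terminal is nullable if it can derive ε (the empty string): either it has an ε-production, or it has a production whose right-hand side consists entirely of nullable non-terminals.

ε-productions: Y → ε
So Y is immediately nullable.
No further non-terminal can be added: every production for the remaining non-terminals contains a terminal or a non-nullable non-terminal.
Nullable = { 'Y' }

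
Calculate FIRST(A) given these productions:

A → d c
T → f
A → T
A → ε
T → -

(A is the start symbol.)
{ '-', 'd', 'f', ε }

To compute FIRST(A), examine every production with A on the left-hand side, reading each right-hand side left to right until a non-nullable symbol is reached.

FIRST sets of the other non-terminals involved (by the same procedure, iterated to a fixed point):
  FIRST(T) = { '-', 'f' }

From A → d c:
  - d is a terminal: add 'd' and stop
From A → T:
  - T is a non-terminal: add FIRST(T) \ {ε} = { '-', 'f' }
    T is not nullable, so stop
From A → ε:
  - ε-production, so ε ∈ FIRST(A)

Collecting: FIRST(A) = { '-', 'd', 'f', ε }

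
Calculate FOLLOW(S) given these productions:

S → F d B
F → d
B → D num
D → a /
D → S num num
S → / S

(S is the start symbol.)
{ $, 'num' }

To compute FOLLOW(S), find every occurrence of S on a right-hand side N → α S β: add FIRST(β) \ {ε}, and if β is empty or nullable also add FOLLOW(N). Iterate to a fixed point.

S is the start symbol, so $ ∈ FOLLOW(S).
In D → S num num: S is followed by num num, add FIRST(num num) \ {ε} = { 'num' }
In S → / S: S is at the end; this adds FOLLOW(S) to itself — nothing new

Taking the union: FOLLOW(S) = { $, 'num' }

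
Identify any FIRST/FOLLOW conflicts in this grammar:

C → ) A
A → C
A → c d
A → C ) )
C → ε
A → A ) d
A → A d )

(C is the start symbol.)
Nullable non-terminals: A, C.
FIRST sets used below: FIRST(C) = { ')', ε }, FIRST(A) = { ')', 'c', 'd', ε }

A: nullable alternative(s) A → C; FOLLOW(A) = { $, ')', 'd' }
  A → C: FIRST \ {ε} = { ')' } — this is the only nullable alternative, skip
  A → c d: FIRST \ {ε} = { 'c' } — disjoint from FOLLOW(A)
  A → C ) ): FIRST \ {ε} = { ')' } — overlaps FOLLOW(A) on { ')' }: CONFLICT
  A → A ) d: FIRST \ {ε} = { ')', 'c', 'd' } — overlaps FOLLOW(A) on { ')', 'd' }: CONFLICT
  A → A d ): FIRST \ {ε} = { ')', 'c', 'd' } — overlaps FOLLOW(A) on { ')', 'd' }: CONFLICT

C: nullable alternative(s) C → ε; FOLLOW(C) = { $, ')', 'd' }
  C → ) A: FIRST \ {ε} = { ')' } — overlaps FOLLOW(C) on { ')' }: CONFLICT
  C → ε: FIRST \ {ε} = { } — this is the only nullable alternative, skip

So the grammar has 4 FIRST/FOLLOW conflicts (marked CONFLICT above).

Answer: Yes. C → ')' A with FOLLOW(C) on { ')' }; A → C ')' ')' with FOLLOW(A) on { ')' }; A → A ')' d with FOLLOW(A) on { ')', 'd' }; A → A d ')' with FOLLOW(A) on { ')', 'd' }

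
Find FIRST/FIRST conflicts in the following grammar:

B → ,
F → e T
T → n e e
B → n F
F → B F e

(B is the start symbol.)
FIRST sets of the non-terminals at (or reachable through a nullable prefix from) the front of some alternative:
  FIRST(B) = { ',', 'n' }

Productions for B:
  B → ,: FIRST = { ',' }
  B → n F: FIRST = { 'n' }
Productions for F:
  F → e T: FIRST = { 'e' }
  F → B F e: FIRST = { ',', 'n' }
T has only one production, so no FIRST/FIRST conflict is possible there.

All alternatives of each non-terminal have pairwise disjoint FIRST sets.

Answer: No FIRST/FIRST conflicts.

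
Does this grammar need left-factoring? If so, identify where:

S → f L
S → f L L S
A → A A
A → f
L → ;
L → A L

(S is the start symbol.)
Left-factoring is needed when two productions for the same non-terminal
share a common prefix on the right-hand side.

Productions for S:
  S → f L
  S → f L L S
Productions for A:
  A → A A
  A → f
Productions for L:
  L → ;
  L → A L

Found common prefix 'f L' in productions for S

Answer: Yes, S has productions with common prefix 'f L'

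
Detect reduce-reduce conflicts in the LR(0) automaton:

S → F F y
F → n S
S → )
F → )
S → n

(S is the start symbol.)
A reduce-reduce conflict occurs when an LR(0) state has two complete items [A → α .] and [B → β .] — both call for a reduction, and with no lookahead the parser cannot choose between them.

Augment with S' → S and build the canonical LR(0) collection (I0 = CLOSURE({[S' → . S]}), then GOTO on every symbol after a dot until no new states appear). It has 10 states:
  I0: { [F → . )], [F → . n S], [S → . )], [S → . F F y], [S → . n], [S' → . S] }  — shift
  I1: { [F → ) .], [S → ) .] }  — 2 reduces
  I2: { [F → . )], [F → . n S], [S → F . F y] }  — shift
  I3: { [S' → S .] }  — accept
  I4: { [F → . )], [F → . n S], [F → n . S], [S → . )], [S → . F F y], [S → . n], [S → n .] }  — shift, reduce
  I5: { [F → n S .] }  — reduce
  I6: { [F → ) .] }  — reduce
  I7: { [S → F F . y] }  — shift
  I8: { [F → . )], [F → . n S], [F → n . S], [S → . )], [S → . F F y], [S → . n] }  — shift
  I9: { [S → F F y .] }  — reduce

I1 contains complete items [F → ) .], [S → ) .] — reduce-reduce conflict.

Answer: Yes — I1: [F → ) .] vs [S → ) .]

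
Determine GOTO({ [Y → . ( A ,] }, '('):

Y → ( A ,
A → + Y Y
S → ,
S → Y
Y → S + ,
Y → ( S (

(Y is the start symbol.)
{ [A → . + Y Y], [Y → ( . A ,] }

GOTO(I, '(') = CLOSURE({ [A → αX.β] : [A → α.Xβ] ∈ I, X = '(' })

Items with dot before '(', with the dot advanced:
  [Y → . ( A ,] → [Y → ( . A ,]
Closure of the advanced items:
  [Y → ( . A ,] has the dot before A: add [A → . + Y Y]

GOTO = { [A → . + Y Y], [Y → ( . A ,] }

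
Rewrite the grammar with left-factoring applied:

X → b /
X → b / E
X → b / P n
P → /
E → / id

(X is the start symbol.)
Left-factoring transforms A → αβ₁ | αβ₂ into A → αA' and A' → β₁ | β₂
(α is the longest common prefix among the alternatives). Repeat until
no nonterminal has two alternatives with a common prefix.

Round 1: X has alternatives sharing prefix 'b /'. Introduce X': X → b / X'
  Add: X' → ε
  Add: X' → E
  Add: X' → P n

No remaining common prefixes — done.

Resulting grammar:
X → b / X'
X' → ε
X' → E
X' → P n
P → /
E → / id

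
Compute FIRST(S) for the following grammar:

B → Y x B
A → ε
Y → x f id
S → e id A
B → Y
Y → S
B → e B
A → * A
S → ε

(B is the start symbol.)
{ 'e', ε }

From S → e id A:
  - e is a terminal: add 'e' and stop
From S → ε:
  - ε-production, so ε ∈ FIRST(S)

Collecting: FIRST(S) = { 'e', ε }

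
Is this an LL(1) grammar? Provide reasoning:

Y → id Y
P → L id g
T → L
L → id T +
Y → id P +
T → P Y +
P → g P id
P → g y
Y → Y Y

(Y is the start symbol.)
No. Predict set conflict for Y: { 'id' }

A grammar is LL(1) if for each non-terminal N with multiple productions, the predict sets of those productions are pairwise disjoint, where PREDICT(N → α) = (FIRST(α) \ {ε}) ∪ (FOLLOW(N) if α ⇒* ε).

Relevant sets:
  FIRST(Y) = { 'id' }
  FIRST(L) = { 'id' }
  FIRST(P) = { 'g', 'id' }

For Y:
  PREDICT(Y → id Y) = { 'id' }
  PREDICT(Y → id P '+') = { 'id' }
  PREDICT(Y → Y Y) = { 'id' }
For P:
  PREDICT(P → L id g) = { 'id' }
  PREDICT(P → g P id) = { 'g' }
  PREDICT(P → g y) = { 'g' }
For T:
  PREDICT(T → L) = { 'id' }
  PREDICT(T → P Y '+') = { 'g', 'id' }
L has a single production, so nothing to check there.

Conflict found: Predict set conflict for Y: { 'id' }
The grammar is NOT LL(1).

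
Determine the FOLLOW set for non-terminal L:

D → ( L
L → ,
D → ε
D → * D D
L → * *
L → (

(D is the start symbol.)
{ $, '(', '*' }

In D → ( L: L is at the end, add FOLLOW(D)

The FOLLOW sets referred to above (computed the same way, to a fixed point):
  FOLLOW(D) = { $, '(', '*' }

Taking the union: FOLLOW(L) = { $, '(', '*' }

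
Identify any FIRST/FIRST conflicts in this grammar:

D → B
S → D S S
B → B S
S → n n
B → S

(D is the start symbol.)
FIRST sets of the non-terminals at (or reachable through a nullable prefix from) the front of some alternative:
  FIRST(D) = { 'n' }
  FIRST(B) = { 'n' }
  FIRST(S) = { 'n' }

Productions for S:
  S → D S S: FIRST = { 'n' }
  S → n n: FIRST = { 'n' }
Productions for B:
  B → B S: FIRST = { 'n' }
  B → S: FIRST = { 'n' }
D has only one production, so no FIRST/FIRST conflict is possible there.

Conflict for S: S → D S S and S → n n
  Overlap: { 'n' }
Conflict for B: B → B S and B → S
  Overlap: { 'n' }

Answer: Yes. S → D S S / S → n n on { 'n' }; B → B S / B → S on { 'n' }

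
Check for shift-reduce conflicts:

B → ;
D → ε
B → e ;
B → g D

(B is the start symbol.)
No shift-reduce conflicts

A shift-reduce conflict occurs when an LR(0) state has both:
  - a complete (reduce) item [A → α .] (dot at the end), and
  - a shift item [B → β . c γ] (dot before a terminal).

Augment with B' → B and build the canonical LR(0) collection (I0 = CLOSURE({[B' → . B]}), then GOTO on every symbol after a dot until no new states appear). It has 7 states:
  I0: { [B → . ;], [B → . e ;], [B → . g D], [B' → . B] }  — shift
  I1: { [B → ; .] }  — reduce
  I2: { [B' → B .] }  — accept
  I3: { [B → e . ;] }  — shift
  I4: { [B → g . D], [D → .] }  — reduce
  I5: { [B → g D .] }  — reduce
  I6: { [B → e ; .] }  — reduce

No state contains both a complete item and a shift item.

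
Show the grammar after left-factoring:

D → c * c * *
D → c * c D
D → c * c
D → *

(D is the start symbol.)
Left-factoring transforms A → αβ₁ | αβ₂ into A → αA' and A' → β₁ | β₂
(α is the longest common prefix among the alternatives). Repeat until
no nonterminal has two alternatives with a common prefix.

Round 1: D has alternatives sharing prefix 'c * c'. Introduce D': D → c * c D'
  Add: D' → * *
  Add: D' → D
  Add: D' → ε

No remaining common prefixes — done.

Resulting grammar:
D → c * c D'
D' → * *
D' → D
D' → ε
D → *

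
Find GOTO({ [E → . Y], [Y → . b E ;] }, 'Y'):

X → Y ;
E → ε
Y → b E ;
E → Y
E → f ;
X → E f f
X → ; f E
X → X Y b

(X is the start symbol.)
GOTO(I, 'Y') = CLOSURE({ [A → αX.β] : [A → α.Xβ] ∈ I, X = 'Y' })

Items with dot before 'Y', with the dot advanced:
  [E → . Y] → [E → Y .]
Closure adds nothing (no advanced item has the dot before a non-terminal).

GOTO = { [E → Y .] }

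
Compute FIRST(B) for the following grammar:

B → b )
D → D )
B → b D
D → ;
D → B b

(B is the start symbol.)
To compute FIRST(B), examine every production with B on the left-hand side, reading each right-hand side left to right until a non-nullable symbol is reached.

From B → b ):
  - b is a terminal: add 'b' and stop
From B → b D:
  - b is a terminal: add 'b' and stop

Collecting: FIRST(B) = { 'b' }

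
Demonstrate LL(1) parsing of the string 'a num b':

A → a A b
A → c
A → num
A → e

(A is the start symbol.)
LL(1) parsing maintains a stack (initially the start symbol over $) and the input. At each step: if the stack top is a terminal, match it against the current input token; if it is a non-terminal N, replace it with the RHS of M[N, lookahead] (the unique production whose predict set contains the lookahead).

Stack is shown with the top on the left.

Stack    Input      Action
--------------------------
A $      a num b $  output A → a A b
a A b $  a num b $  match 'a'
A b $    num b $    output A → num
num b $  num b $    match 'num'
b $      b $        match 'b'
$        $          accept

The string is accepted.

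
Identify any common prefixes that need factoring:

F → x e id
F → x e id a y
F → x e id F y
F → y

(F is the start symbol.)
Yes, F has productions with common prefix 'x e id'

Left-factoring is needed when two productions for the same non-terminal
share a common prefix on the right-hand side.

Productions for F:
  F → x e id
  F → x e id a y
  F → x e id F y
  F → y

Found common prefix 'x e id' in productions for F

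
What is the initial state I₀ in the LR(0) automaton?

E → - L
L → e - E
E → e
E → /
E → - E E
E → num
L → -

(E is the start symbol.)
First, augment the grammar with E' → E
I₀ = CLOSURE({ [E' → . E] }):
  [E' → . E] has the dot before E: add [E → . - L], [E → . e], [E → . /], [E → . - E E], [E → . num]
No further items can be added.

I₀ = { [E → . - E E], [E → . - L], [E → . /], [E → . e], [E → . num], [E' → . E] }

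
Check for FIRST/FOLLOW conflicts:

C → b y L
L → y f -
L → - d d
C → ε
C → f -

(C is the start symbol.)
No FIRST/FOLLOW conflicts.

Nullable non-terminals: C.

C: nullable alternative(s) C → ε; FOLLOW(C) = { $ }
  C → b y L: FIRST \ {ε} = { 'b' } — disjoint from FOLLOW(C)
  C → ε: FIRST \ {ε} = { } — this is the only nullable alternative, skip
  C → f -: FIRST \ {ε} = { 'f' } — disjoint from FOLLOW(C)

L has no nullable alternative, so no FIRST/FOLLOW check is needed there.

No FIRST/FOLLOW conflicts found.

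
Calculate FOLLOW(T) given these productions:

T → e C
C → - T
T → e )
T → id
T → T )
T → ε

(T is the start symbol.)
{ $, ')' }

To compute FOLLOW(T), find every occurrence of T on a right-hand side N → α T β: add FIRST(β) \ {ε}, and if β is empty or nullable also add FOLLOW(N). Iterate to a fixed point.

T is the start symbol, so $ ∈ FOLLOW(T).
In C → - T: T is at the end, add FOLLOW(C)
In T → T ): T is followed by ')', add FIRST(')') \ {ε} = { ')' }

The FOLLOW sets referred to above (computed the same way, to a fixed point):
  FOLLOW(C) = { $, ')' }

Taking the union: FOLLOW(T) = { $, ')' }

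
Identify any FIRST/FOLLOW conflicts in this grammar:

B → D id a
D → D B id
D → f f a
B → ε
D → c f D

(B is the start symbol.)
No FIRST/FOLLOW conflicts.

A FIRST/FOLLOW conflict occurs when a non-terminal N has a nullable alternative N → β (β ⇒* ε) and another alternative N → α with FIRST(α) ∩ FOLLOW(N) ≠ ∅: on such a lookahead the parser cannot decide between expanding α and letting N vanish via β.

Nullable non-terminals: B.
FIRST sets used below: FIRST(D) = { 'c', 'f' }

B: nullable alternative(s) B → ε; FOLLOW(B) = { $, 'id' }
  B → D id a: FIRST \ {ε} = { 'c', 'f' } — disjoint from FOLLOW(B)
  B → ε: FIRST \ {ε} = { } — this is the only nullable alternative, skip

D has no nullable alternative, so no FIRST/FOLLOW check is needed there.

No FIRST/FOLLOW conflicts found.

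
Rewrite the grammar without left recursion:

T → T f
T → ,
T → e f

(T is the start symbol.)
T → , T'
T → e f T'
T' → f T'
T' → ε

T is directly left-recursive. The standard transformation for
  A → A α₁ | ... | A α_m | β₁ | ... | β_n
is
  A  → β₁ A' | ... | β_n A'
  A' → α₁ A' | ... | α_m A' | ε

T → , becomes T → , T'
T → e f becomes T → e f T'
T → T f becomes T' → f T'
Add T' → ε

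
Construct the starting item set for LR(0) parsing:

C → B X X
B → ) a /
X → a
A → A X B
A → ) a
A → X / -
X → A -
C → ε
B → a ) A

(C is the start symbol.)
{ [B → . ) a /], [B → . a ) A], [C → . B X X], [C → .], [C' → . C] }

First, augment the grammar with C' → C
I₀ = CLOSURE({ [C' → . C] }):
  [C' → . C] has the dot before C: add [C → . B X X], [C → .]
  [C → . B X X] has the dot before B: add [B → . ) a /], [B → . a ) A]
No further items can be added.

I₀ = { [B → . ) a /], [B → . a ) A], [C → . B X X], [C → .], [C' → . C] }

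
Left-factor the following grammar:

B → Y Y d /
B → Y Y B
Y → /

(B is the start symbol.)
B → Y Y B'
B' → d /
B' → B
Y → /

Left-factoring transforms A → αβ₁ | αβ₂ into A → αA' and A' → β₁ | β₂
(α is the longest common prefix among the alternatives). Repeat until
no nonterminal has two alternatives with a common prefix.

Round 1: B has alternatives sharing prefix 'Y Y'. Introduce B': B → Y Y B'
  Add: B' → d /
  Add: B' → B

No remaining common prefixes — done.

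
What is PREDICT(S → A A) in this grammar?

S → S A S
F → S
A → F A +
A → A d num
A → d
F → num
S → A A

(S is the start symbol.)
{ 'd', 'num' }

PREDICT(S → A A) = (FIRST(RHS) \ {ε}) ∪ (FOLLOW(S) if ε ∈ FIRST(RHS), i.e. RHS ⇒* ε)
FIRST(A) = { 'd', 'num' }
FIRST(A A) = { 'd', 'num' }
ε ∉ FIRST(A A), so FOLLOW(S) is not added.
PREDICT(S → A A) = { 'd', 'num' }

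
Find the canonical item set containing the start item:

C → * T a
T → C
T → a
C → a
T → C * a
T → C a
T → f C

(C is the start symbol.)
First, augment the grammar with C' → C
I₀ = CLOSURE({ [C' → . C] }):
  [C' → . C] has the dot before C: add [C → . * T a], [C → . a]
No further items can be added.

I₀ = { [C → . * T a], [C → . a], [C' → . C] }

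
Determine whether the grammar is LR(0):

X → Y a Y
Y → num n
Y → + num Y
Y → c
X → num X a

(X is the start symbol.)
Yes, the grammar is LR(0)

A grammar is LR(0) if no state in the canonical LR(0) collection has:
  - both a shift item (dot before a terminal) and a complete item (shift-reduce conflict), or
  - two or more complete items (reduce-reduce conflict; the accept item [X' → X .] counts as a complete item here).

Augment with X' → X and build the canonical LR(0) collection (I0 = CLOSURE({[X' → . X]}), then GOTO on every symbol after a dot until no new states appear). It has 14 states:
  I0: { [X → . Y a Y], [X → . num X a], [X' → . X], [Y → . + num Y], [Y → . c], [Y → . num n] }  — shift
  I1: { [Y → + . num Y] }  — shift
  I2: { [X' → X .] }  — accept
  I3: { [X → Y . a Y] }  — shift
  I4: { [Y → c .] }  — reduce
  I5: { [X → . Y a Y], [X → . num X a], [X → num . X a], [Y → . + num Y], [Y → . c], [Y → . num n], [Y → num . n] }  — shift
  I6: { [X → num X . a] }  — shift
  I7: { [Y → num n .] }  — reduce
  I8: { [X → num X a .] }  — reduce
  I9: { [X → Y a . Y], [Y → . + num Y], [Y → . c], [Y → . num n] }  — shift
  I10: { [X → Y a Y .] }  — reduce
  I11: { [Y → num . n] }  — shift
  I12: { [Y → + num . Y], [Y → . + num Y], [Y → . c], [Y → . num n] }  — shift
  I13: { [Y → + num Y .] }  — reduce

Every state is either a pure shift/goto state or contains exactly one complete item and nothing to shift — no conflicts. The grammar is LR(0).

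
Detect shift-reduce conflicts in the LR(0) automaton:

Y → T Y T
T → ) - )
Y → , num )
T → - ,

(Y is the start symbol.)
A shift-reduce conflict occurs when an LR(0) state has both:
  - a complete (reduce) item [A → α .] (dot at the end), and
  - a shift item [B → β . c γ] (dot before a terminal).

Augment with Y' → Y and build the canonical LR(0) collection (I0 = CLOSURE({[Y' → . Y]}), then GOTO on every symbol after a dot until no new states appear). It has 13 states:
  I0: { [T → . ) - )], [T → . - ,], [Y → . , num )], [Y → . T Y T], [Y' → . Y] }  — shift
  I1: { [T → ) . - )] }  — shift
  I2: { [Y → , . num )] }  — shift
  I3: { [T → - . ,] }  — shift
  I4: { [T → . ) - )], [T → . - ,], [Y → . , num )], [Y → . T Y T], [Y → T . Y T] }  — shift
  I5: { [Y' → Y .] }  — accept
  I6: { [T → . ) - )], [T → . - ,], [Y → T Y . T] }  — shift
  I7: { [Y → T Y T .] }  — reduce
  I8: { [T → - , .] }  — reduce
  I9: { [Y → , num . )] }  — shift
  I10: { [Y → , num ) .] }  — reduce
  I11: { [T → ) - . )] }  — shift
  I12: { [T → ) - ) .] }  — reduce

No state contains both a complete item and a shift item.

Answer: No shift-reduce conflicts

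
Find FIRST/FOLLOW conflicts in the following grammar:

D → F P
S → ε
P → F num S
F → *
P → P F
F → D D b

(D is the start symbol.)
Nullable non-terminals: S.
S has a nullable alternative but only one production, so nothing to check.

D, F, P have no nullable alternative, so no FIRST/FOLLOW check is needed there.

No FIRST/FOLLOW conflicts found.

Answer: No FIRST/FOLLOW conflicts.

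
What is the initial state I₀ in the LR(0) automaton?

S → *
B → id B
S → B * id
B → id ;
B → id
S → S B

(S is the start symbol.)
First, augment the grammar with S' → S
I₀ = CLOSURE({ [S' → . S] }):
  [S' → . S] has the dot before S: add [S → . *], [S → . B * id], [S → . S B]
  [S → . B * id] has the dot before B: add [B → . id B], [B → . id ;], [B → . id]
No further items can be added.

I₀ = { [B → . id ;], [B → . id B], [B → . id], [S → . *], [S → . B * id], [S → . S B], [S' → . S] }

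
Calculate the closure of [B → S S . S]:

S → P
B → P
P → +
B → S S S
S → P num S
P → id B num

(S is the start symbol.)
To compute CLOSURE, for each item [A → α.Bβ] where B is a non-terminal, add [B → .γ] for all productions B → γ; repeat for the newly added items until nothing changes.

Start with: [B → S S . S]
  [B → S S . S] has the dot before S: add [S → . P], [S → . P num S]
  [S → . P] has the dot before P: add [P → . +], [P → . id B num]
No further items can be added.

CLOSURE = { [B → S S . S], [P → . +], [P → . id B num], [S → . P num S], [S → . P] }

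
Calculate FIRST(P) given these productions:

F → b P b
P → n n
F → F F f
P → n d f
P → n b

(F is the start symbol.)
{ 'n' }

From P → n n:
  - n is a terminal: add 'n' and stop
From P → n d f:
  - n is a terminal: add 'n' and stop
From P → n b:
  - n is a terminal: add 'n' and stop

Collecting: FIRST(P) = { 'n' }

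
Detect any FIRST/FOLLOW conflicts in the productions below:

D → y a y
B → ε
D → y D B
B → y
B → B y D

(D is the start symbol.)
Yes. B → y with FOLLOW(B) on { 'y' }; B → B y D with FOLLOW(B) on { 'y' }

A FIRST/FOLLOW conflict occurs when a non-terminal N has a nullable alternative N → β (β ⇒* ε) and another alternative N → α with FIRST(α) ∩ FOLLOW(N) ≠ ∅: on such a lookahead the parser cannot decide between expanding α and letting N vanish via β.

Nullable non-terminals: B.
FIRST sets used below: FIRST(B) = { 'y', ε }

B: nullable alternative(s) B → ε; FOLLOW(B) = { $, 'y' }
  B → ε: FIRST \ {ε} = { } — this is the only nullable alternative, skip
  B → y: FIRST \ {ε} = { 'y' } — overlaps FOLLOW(B) on { 'y' }: CONFLICT
  B → B y D: FIRST \ {ε} = { 'y' } — overlaps FOLLOW(B) on { 'y' }: CONFLICT

D has no nullable alternative, so no FIRST/FOLLOW check is needed there.

So the grammar has 2 FIRST/FOLLOW conflicts (marked CONFLICT above).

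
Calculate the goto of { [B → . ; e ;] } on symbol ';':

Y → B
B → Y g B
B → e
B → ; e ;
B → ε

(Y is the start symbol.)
GOTO(I, ';') = CLOSURE({ [A → αX.β] : [A → α.Xβ] ∈ I, X = ';' })

Items with dot before ';', with the dot advanced:
  [B → . ; e ;] → [B → ; . e ;]
Closure adds nothing (no advanced item has the dot before a non-terminal).

GOTO = { [B → ; . e ;] }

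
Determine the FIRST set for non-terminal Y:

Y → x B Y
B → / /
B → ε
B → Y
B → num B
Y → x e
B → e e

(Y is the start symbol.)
From Y → x B Y:
  - x is a terminal: add 'x' and stop
From Y → x e:
  - x is a terminal: add 'x' and stop

Collecting: FIRST(Y) = { 'x' }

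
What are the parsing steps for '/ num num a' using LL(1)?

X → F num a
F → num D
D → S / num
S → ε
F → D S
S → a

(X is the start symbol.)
Stack is shown with the top on the left.

Stack              Input          Action
----------------------------------------
X $                / num num a $  output X → F num a
F num a $          / num num a $  output F → D S
D S num a $        / num num a $  output D → S / num
S / num S num a $  / num num a $  output S → ε
/ num S num a $    / num num a $  match '/'
num S num a $      num num a $    match 'num'
S num a $          num a $        output S → ε
num a $            num a $        match 'num'
a $                a $            match 'a'
$                  $              accept

The string is accepted.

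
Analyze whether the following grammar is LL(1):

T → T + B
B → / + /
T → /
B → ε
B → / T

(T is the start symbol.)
No. Predict set conflict for T: { '/' }

A grammar is LL(1) if for each non-terminal N with multiple productions, the predict sets of those productions are pairwise disjoint, where PREDICT(N → α) = (FIRST(α) \ {ε}) ∪ (FOLLOW(N) if α ⇒* ε).

Relevant sets:
  FIRST(T) = { '/' }
  FOLLOW(B) = { $, '+' }

For T:
  PREDICT(T → T '+' B) = { '/' }
  PREDICT(T → '/') = { '/' }
For B:
  PREDICT(B → '/' '+' '/') = { '/' }
  PREDICT(B → ε) = { $, '+' }
  PREDICT(B → '/' T) = { '/' }

Conflict found: Predict set conflict for T: { '/' }
The grammar is NOT LL(1).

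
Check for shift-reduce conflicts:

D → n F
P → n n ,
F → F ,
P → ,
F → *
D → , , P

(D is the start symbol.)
Yes — I5: [D → n F .] vs [F → F . ,]

A shift-reduce conflict occurs when an LR(0) state has both:
  - a complete (reduce) item [A → α .] (dot at the end), and
  - a shift item [B → β . c γ] (dot before a terminal).

Augment with D' → D and build the canonical LR(0) collection (I0 = CLOSURE({[D' → . D]}), then GOTO on every symbol after a dot until no new states appear). It has 13 states:
  I0: { [D → . , , P], [D → . n F], [D' → . D] }  — shift
  I1: { [D → , . , P] }  — shift
  I2: { [D' → D .] }  — accept
  I3: { [D → n . F], [F → . *], [F → . F ,] }  — shift
  I4: { [F → * .] }  — reduce
  I5: { [D → n F .], [F → F . ,] }  — shift, reduce
  I6: { [F → F , .] }  — reduce
  I7: { [D → , , . P], [P → . ,], [P → . n n ,] }  — shift
  I8: { [P → , .] }  — reduce
  I9: { [D → , , P .] }  — reduce
  I10: { [P → n . n ,] }  — shift
  I11: { [P → n n . ,] }  — shift
  I12: { [P → n n , .] }  — reduce

I5 contains reduce item [D → n F .] and shift item [F → F . ,] — shift-reduce conflict.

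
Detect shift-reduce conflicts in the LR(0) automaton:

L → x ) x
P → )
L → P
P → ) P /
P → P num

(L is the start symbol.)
A shift-reduce conflict occurs when an LR(0) state has both:
  - a complete (reduce) item [A → α .] (dot at the end), and
  - a shift item [B → β . c γ] (dot before a terminal).

Augment with L' → L and build the canonical LR(0) collection (I0 = CLOSURE({[L' → . L]}), then GOTO on every symbol after a dot until no new states appear). It has 10 states:
  I0: { [L → . P], [L → . x ) x], [L' → . L], [P → . ) P /], [P → . )], [P → . P num] }  — shift
  I1: { [P → ) . P /], [P → ) .], [P → . ) P /], [P → . )], [P → . P num] }  — shift, reduce
  I2: { [L' → L .] }  — accept
  I3: { [L → P .], [P → P . num] }  — shift, reduce
  I4: { [L → x . ) x] }  — shift
  I5: { [L → x ) . x] }  — shift
  I6: { [L → x ) x .] }  — reduce
  I7: { [P → P num .] }  — reduce
  I8: { [P → ) P . /], [P → P . num] }  — shift
  I9: { [P → ) P / .] }  — reduce

I1 contains reduce item [P → ) .] and shift items [P → . )], [P → . ) P /] — shift-reduce conflict.
I3 contains reduce item [L → P .] and shift item [P → P . num] — shift-reduce conflict.

Answer: Yes — I1: [P → ) .] vs [P → . )]; I3: [L → P .] vs [P → P . num]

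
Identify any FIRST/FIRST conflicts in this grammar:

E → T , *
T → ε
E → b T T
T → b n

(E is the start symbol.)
A FIRST/FIRST conflict occurs when two productions N → α and N → β for the same non-terminal have FIRST(α) ∩ FIRST(β) ≠ ∅ (with ε ∈ FIRST of a nullable right-hand side, so two nullable alternatives also conflict).

FIRST sets of the non-terminals at (or reachable through a nullable prefix from) the front of some alternative:
  FIRST(T) = { 'b', ε }

Productions for E:
  E → T , *: FIRST = { ',', 'b' }
  E → b T T: FIRST = { 'b' }
Productions for T:
  T → ε: FIRST = { ε }
  T → b n: FIRST = { 'b' }

Conflict for E: E → T , * and E → b T T
  Overlap: { 'b' }

Answer: Yes. E → T ',' '*' / E → b T T on { 'b' }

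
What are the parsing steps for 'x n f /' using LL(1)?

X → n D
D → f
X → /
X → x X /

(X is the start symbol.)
LL(1) parsing maintains a stack (initially the start symbol over $) and the input. At each step: if the stack top is a terminal, match it against the current input token; if it is a non-terminal N, replace it with the RHS of M[N, lookahead] (the unique production whose predict set contains the lookahead).

Stack is shown with the top on the left.

Stack    Input      Action
--------------------------
X $      x n f / $  output X → x X /
x X / $  x n f / $  match 'x'
X / $    n f / $    output X → n D
n D / $  n f / $    match 'n'
D / $    f / $      output D → f
f / $    f / $      match 'f'
/ $      / $        match '/'
$        $          accept

The string is accepted.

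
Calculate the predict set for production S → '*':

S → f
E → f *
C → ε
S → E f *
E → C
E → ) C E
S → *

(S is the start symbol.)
{ '*' }

PREDICT(S → '*') = (FIRST(RHS) \ {ε}) ∪ (FOLLOW(S) if ε ∈ FIRST(RHS), i.e. RHS ⇒* ε)
FIRST('*') = { '*' }
ε ∉ FIRST('*'), so FOLLOW(S) is not added.
PREDICT(S → '*') = { '*' }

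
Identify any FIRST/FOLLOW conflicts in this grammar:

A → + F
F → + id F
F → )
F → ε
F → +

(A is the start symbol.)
A FIRST/FOLLOW conflict occurs when a non-terminal N has a nullable alternative N → β (β ⇒* ε) and another alternative N → α with FIRST(α) ∩ FOLLOW(N) ≠ ∅: on such a lookahead the parser cannot decide between expanding α and letting N vanish via β.

Nullable non-terminals: F.

F: nullable alternative(s) F → ε; FOLLOW(F) = { $ }
  F → + id F: FIRST \ {ε} = { '+' } — disjoint from FOLLOW(F)
  F → ): FIRST \ {ε} = { ')' } — disjoint from FOLLOW(F)
  F → ε: FIRST \ {ε} = { } — this is the only nullable alternative, skip
  F → +: FIRST \ {ε} = { '+' } — disjoint from FOLLOW(F)

A has no nullable alternative, so no FIRST/FOLLOW check is needed there.

No FIRST/FOLLOW conflicts found.

Answer: No FIRST/FOLLOW conflicts.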